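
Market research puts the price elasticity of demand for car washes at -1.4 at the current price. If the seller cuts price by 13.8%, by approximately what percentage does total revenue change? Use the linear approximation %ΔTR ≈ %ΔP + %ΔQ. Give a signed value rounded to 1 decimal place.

%ΔQ ≈ Ed × %ΔP = (-1.4) × (-13.8%) = +19.3200%
%ΔTR ≈ %ΔP + %ΔQ = (-13.8%) + (+19.3200%) = +5.5200%

+5.5%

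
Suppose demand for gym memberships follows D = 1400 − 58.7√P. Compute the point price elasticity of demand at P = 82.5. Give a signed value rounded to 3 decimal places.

dD/dP = −58.7/(2√P) = -3.23133. At P = 82.5, D = 866.831.
Ed = (dD/dP)·(P/D) = (-3.23133) × (82.5/866.831) = -0.30753…

-0.308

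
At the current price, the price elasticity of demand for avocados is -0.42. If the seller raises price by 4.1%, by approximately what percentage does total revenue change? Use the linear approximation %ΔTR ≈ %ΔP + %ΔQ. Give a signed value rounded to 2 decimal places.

+2.38%

%ΔQ ≈ Ed × %ΔP = (-0.42) × (+4.1%) = -1.7220%
%ΔTR ≈ %ΔP + %ΔQ = (+4.1%) + (-1.7220%) = +2.3780%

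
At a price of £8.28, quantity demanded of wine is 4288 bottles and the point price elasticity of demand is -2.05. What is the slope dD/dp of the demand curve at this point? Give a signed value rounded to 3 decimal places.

Ed = (dD/dp)·(p/D) ⇒ dD/dp = Ed·D/p = (-2.05)·4288/8.28 = -1061.64251…

-1061.643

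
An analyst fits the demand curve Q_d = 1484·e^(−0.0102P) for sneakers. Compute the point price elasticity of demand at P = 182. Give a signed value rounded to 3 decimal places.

-1.856

dQ_d/dP = −0.0102·Q_d = -2.36488. At P = 182, Q_d = 231.851.
Ed = (dQ_d/dP)·(P/Q_d) = (-2.36488) × (182/231.851) = -1.8564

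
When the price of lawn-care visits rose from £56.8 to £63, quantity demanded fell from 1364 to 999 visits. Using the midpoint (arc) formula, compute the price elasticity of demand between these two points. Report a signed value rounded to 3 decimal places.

%ΔQ = (999 − 1364) / [(1364 + 999)/2] = -365/1181.5 = -0.308929…
%ΔP = (63 − 56.8) / [(56.8 + 63)/2] = 6.2/59.9 = 0.103505…
Arc Ed = %ΔQ / %ΔP = (-365/1181.5) / (6.2/59.9) = -2.98465…

-2.985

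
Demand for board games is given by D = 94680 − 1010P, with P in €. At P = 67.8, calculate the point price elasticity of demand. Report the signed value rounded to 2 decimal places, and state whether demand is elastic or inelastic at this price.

-2.61; elastic

dD/dP = −1010. At P = 67.8, D = 94680 − 1010(67.8) = 26202.
Ed = (dD/dP)·(P/D) = −1010 × (67.8/26202) = -2.6134…
|Ed| = 2.61 > 1, so demand is elastic.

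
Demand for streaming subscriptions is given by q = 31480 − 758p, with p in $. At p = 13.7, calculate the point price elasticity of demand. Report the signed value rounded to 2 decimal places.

dq/dp = −758. At p = 13.7, q = 31480 − 758(13.7) = 21095.4.
Ed = (dq/dp)·(p/q) = −758 × (13.7/21095.4) = -0.4922…

-0.49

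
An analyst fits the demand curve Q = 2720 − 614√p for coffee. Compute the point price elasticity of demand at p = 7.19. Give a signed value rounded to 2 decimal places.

-0.77

dQ/dp = −614/(2√p) = -114.492. At p = 7.19, Q = 1073.61.
Ed = (dQ/dp)·(p/Q) = (-114.492) × (7.19/1073.61) = -0.7667…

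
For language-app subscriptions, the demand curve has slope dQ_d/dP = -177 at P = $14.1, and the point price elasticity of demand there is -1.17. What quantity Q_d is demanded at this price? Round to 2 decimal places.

Ed = (dQ_d/dP)·(P/Q_d) ⇒ Q_d = (dQ_d/dP)·P/Ed = (-177)·14.1/(-1.17) = 2133.0769…

2133.08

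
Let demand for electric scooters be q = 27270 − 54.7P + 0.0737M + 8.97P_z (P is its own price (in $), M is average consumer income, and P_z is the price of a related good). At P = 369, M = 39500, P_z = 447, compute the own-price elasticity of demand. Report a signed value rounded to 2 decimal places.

-1.44

At the given values, q = 27270 − 54.7(369) + 0.0737(39500) + 8.97(447) = 14006.44.
∂q/∂P = −54.7.
E = (-54.7) × (369/14006.44) = -1.4410…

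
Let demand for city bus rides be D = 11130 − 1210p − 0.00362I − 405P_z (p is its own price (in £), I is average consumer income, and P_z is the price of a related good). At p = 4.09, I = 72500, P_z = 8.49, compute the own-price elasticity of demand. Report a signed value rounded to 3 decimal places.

At the given values, D = 11130 − 1210(4.09) − 0.00362(72500) − 405(8.49) = 2480.2.
∂D/∂p = −1210.
E = (-1210) × (4.09/2480.2) = -1.99536…

-1.995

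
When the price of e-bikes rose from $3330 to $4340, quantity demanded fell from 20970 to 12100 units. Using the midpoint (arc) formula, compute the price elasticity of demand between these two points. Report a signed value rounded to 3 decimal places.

%ΔQ = (12100 − 20970) / [(20970 + 12100)/2] = -8870/16535 = -0.536437…
%ΔP = (4340 − 3330) / [(3330 + 4340)/2] = 1010/3835 = 0.263363…
Arc Ed = %ΔQ / %ΔP = (-8870/16535) / (1010/3835) = -2.03687…

-2.037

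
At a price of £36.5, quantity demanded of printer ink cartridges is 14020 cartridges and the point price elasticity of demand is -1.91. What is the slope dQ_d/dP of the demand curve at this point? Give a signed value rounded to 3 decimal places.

Ed = (dQ_d/dP)·(P/Q_d) ⇒ dQ_d/dP = Ed·Q_d/P = (-1.91)·14020/36.5 = -733.64931…

-733.649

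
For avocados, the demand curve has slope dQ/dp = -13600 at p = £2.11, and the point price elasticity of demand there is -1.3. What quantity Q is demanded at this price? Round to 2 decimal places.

22073.85

Ed = (dQ/dp)·(p/Q) ⇒ Q = (dQ/dp)·p/Ed = (-13600)·2.11/(-1.3) = 22073.8461…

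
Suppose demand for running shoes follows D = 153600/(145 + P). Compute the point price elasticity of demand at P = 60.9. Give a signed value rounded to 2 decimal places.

dD/dP = −153600/(145 + P)² = -3.62308. At P = 60.9, D = 745.993.
Ed = (dD/dP)·(P/D) = (-3.62308) × (60.9/745.993) = -0.2957…

-0.30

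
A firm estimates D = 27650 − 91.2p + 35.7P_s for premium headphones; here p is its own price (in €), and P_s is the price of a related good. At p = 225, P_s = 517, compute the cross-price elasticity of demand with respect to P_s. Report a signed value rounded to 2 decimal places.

0.72

At the given values, D = 27650 − 91.2(225) + 35.7(517) = 25586.9.
∂D/∂P_s = 35.7.
E = (35.7) × (517/25586.9) = 0.7213…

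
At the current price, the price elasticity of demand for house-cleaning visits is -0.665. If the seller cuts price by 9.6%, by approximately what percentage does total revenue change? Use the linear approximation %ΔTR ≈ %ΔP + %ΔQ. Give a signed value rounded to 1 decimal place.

-3.2%

%ΔQ ≈ Ed × %ΔP = (-0.665) × (-9.6%) = +6.3840%
%ΔTR ≈ %ΔP + %ΔQ = (-9.6%) + (+6.3840%) = -3.2160%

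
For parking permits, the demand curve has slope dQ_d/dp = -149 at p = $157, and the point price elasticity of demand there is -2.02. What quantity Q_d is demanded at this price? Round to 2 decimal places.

Ed = (dQ_d/dp)·(p/Q_d) ⇒ Q_d = (dQ_d/dp)·p/Ed = (-149)·157/(-2.02) = 11580.6930…

11580.69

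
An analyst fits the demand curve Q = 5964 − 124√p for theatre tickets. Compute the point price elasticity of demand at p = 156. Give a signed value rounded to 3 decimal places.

dQ/dp = −124/(2√p) = -4.96397. At p = 156, Q = 4415.24.
Ed = (dQ/dp)·(p/Q) = (-4.96397) × (156/4415.24) = -0.17538…

-0.175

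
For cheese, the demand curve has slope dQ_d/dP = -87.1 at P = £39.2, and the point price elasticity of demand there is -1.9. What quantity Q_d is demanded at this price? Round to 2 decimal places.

Ed = (dQ_d/dP)·(P/Q_d) ⇒ Q_d = (dQ_d/dP)·P/Ed = (-87.1)·39.2/(-1.9) = 1797.0105…

1797.01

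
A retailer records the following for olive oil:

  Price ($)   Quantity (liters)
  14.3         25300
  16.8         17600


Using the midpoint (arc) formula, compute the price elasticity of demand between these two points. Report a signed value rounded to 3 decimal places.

-2.233

%ΔQ = (17600 − 25300) / [(25300 + 17600)/2] = -7700/21450 = -0.358974…
%ΔP = (16.8 − 14.3) / [(14.3 + 16.8)/2] = 2.5/15.55 = 0.160771…
Arc Ed = %ΔQ / %ΔP = (-7700/21450) / (2.5/15.55) = -2.23282…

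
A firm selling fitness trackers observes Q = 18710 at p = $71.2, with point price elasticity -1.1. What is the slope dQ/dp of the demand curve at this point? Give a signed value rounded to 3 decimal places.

-289.059

Ed = (dQ/dp)·(p/Q) ⇒ dQ/dp = Ed·Q/p = (-1.1)·18710/71.2 = -289.05898…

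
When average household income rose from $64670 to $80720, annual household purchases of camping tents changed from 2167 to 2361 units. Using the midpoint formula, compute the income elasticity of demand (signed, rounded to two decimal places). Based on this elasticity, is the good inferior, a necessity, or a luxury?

0.39; necessity

%ΔQ = (2361 − 2167)/[( 2167 + 2361)/2] = 194/2264 = 0.085689…
%ΔIncome = (80720 − 64670)/[( 64670 + 80720)/2] = 16050/72695 = 0.220785…
E_income = (194/2264) / (16050/72695) = 0.3881…
0 < E_income < 1 ⇒ normal good, necessity.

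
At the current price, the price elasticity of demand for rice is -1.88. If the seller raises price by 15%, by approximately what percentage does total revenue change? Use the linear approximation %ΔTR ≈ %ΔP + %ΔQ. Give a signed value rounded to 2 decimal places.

-13.20%

%ΔQ ≈ Ed × %ΔP = (-1.88) × (+15%) = -28.2000%
%ΔTR ≈ %ΔP + %ΔQ = (+15%) + (-28.2000%) = -13.2000%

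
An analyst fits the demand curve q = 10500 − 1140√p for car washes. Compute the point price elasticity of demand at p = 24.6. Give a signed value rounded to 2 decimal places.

dq/dp = −1140/(2√p) = -114.923. At p = 24.6, q = 4845.78.
Ed = (dq/dp)·(p/q) = (-114.923) × (24.6/4845.78) = -0.5834…

-0.58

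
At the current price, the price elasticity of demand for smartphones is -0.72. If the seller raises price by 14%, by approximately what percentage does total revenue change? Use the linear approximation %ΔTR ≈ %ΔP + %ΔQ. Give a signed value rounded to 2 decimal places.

%ΔQ ≈ Ed × %ΔP = (-0.72) × (+14%) = -10.0800%
%ΔTR ≈ %ΔP + %ΔQ = (+14%) + (-10.0800%) = +3.9200%

+3.92%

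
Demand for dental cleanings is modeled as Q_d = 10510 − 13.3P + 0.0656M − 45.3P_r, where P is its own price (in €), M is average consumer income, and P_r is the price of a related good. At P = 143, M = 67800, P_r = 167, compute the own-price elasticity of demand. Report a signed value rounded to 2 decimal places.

At the given values, Q_d = 10510 − 13.3(143) + 0.0656(67800) − 45.3(167) = 5490.68.
∂Q_d/∂P = −13.3.
E = (-13.3) × (143/5490.68) = -0.3463…

-0.35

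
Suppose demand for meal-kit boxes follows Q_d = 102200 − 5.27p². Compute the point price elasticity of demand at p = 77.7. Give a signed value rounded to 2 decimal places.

-0.90

dQ_d/dp = −2·5.27·p = -818.958. At p = 77.7, Q_d = 70383.4817.
Ed = (dQ_d/dp)·(p/Q_d) = (-818.958) × (77.7/70383.4817) = -0.9040…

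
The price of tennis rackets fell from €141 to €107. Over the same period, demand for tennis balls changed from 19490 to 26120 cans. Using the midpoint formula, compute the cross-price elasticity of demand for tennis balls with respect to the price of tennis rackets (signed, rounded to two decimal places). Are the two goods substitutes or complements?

%ΔQ_{tennis balls} = (26120 − 19490)/avg = 6630/22805 = 0.290725…
%ΔP_{tennis rackets} = (107 − 141)/avg = -34/124 = -0.274193…
E_cross = (6630/22805) / (-34/124) = -1.0602…
E_cross < 0 ⇒ the goods are complements.

-1.06; complements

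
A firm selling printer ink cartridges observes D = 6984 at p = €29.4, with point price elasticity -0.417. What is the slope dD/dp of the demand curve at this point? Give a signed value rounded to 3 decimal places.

-99.059

Ed = (dD/dp)·(p/D) ⇒ dD/dp = Ed·D/p = (-0.417)·6984/29.4 = -99.05877…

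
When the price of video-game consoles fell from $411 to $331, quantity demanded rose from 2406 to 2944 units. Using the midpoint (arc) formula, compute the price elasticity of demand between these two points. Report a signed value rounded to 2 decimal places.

-0.93

%ΔQ = (2944 − 2406) / [(2406 + 2944)/2] = 538/2675 = 0.201121…
%ΔP = (331 − 411) / [(411 + 331)/2] = -80/371 = -0.215633…
Arc Ed = %ΔQ / %ΔP = (538/2675) / (-80/371) = -0.9327…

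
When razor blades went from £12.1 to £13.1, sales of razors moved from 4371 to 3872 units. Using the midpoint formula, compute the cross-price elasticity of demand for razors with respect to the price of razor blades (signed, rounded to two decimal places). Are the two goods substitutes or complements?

%ΔQ_{razors} = (3872 − 4371)/avg = -499/4121.5 = -0.121072…
%ΔP_{razor blades} = (13.1 − 12.1)/avg = 1/12.6 = 0.079365…
E_cross = (-499/4121.5) / (1/12.6) = -1.5255…
E_cross < 0 ⇒ the goods are complements.

-1.53; complements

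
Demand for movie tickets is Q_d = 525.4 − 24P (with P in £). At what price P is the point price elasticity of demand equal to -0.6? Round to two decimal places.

Ed = −24P/(525.4 − 24P). Set this equal to -0.6:
24P = 0.6·(525.4 − 24P) ⇒ 24P(1 + 0.6) = 0.6·525.4
P = 0.6·525.4 / (24·1.6) = 8.2093…

8.21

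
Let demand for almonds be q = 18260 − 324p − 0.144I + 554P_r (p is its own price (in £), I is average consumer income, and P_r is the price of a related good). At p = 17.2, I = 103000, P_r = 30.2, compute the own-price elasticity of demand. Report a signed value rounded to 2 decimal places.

-0.38

At the given values, q = 18260 − 324(17.2) − 0.144(103000) + 554(30.2) = 14586.
∂q/∂p = −324.
E = (-324) × (17.2/14586) = -0.3820…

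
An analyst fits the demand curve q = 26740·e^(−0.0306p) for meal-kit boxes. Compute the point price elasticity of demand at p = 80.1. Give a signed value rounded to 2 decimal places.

-2.45

dq/dp = −0.0306·q = -70.5344. At p = 80.1, q = 2305.05.
Ed = (dq/dp)·(p/q) = (-70.5344) × (80.1/2305.05) = -2.4510…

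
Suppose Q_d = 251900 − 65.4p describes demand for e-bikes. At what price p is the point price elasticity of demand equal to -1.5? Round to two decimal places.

2311.01

Ed = −65.4p/(251900 − 65.4p). Set this equal to -1.5:
65.4p = 1.5·(251900 − 65.4p) ⇒ 65.4p(1 + 1.5) = 1.5·251900
p = 1.5·251900 / (65.4·2.5) = 2311.0091…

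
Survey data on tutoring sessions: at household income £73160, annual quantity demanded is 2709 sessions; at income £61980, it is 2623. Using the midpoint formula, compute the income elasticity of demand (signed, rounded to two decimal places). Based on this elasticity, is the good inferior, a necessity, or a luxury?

0.19; necessity

%ΔQ = (2623 − 2709)/[( 2709 + 2623)/2] = -86/2666 = -0.032258…
%ΔIncome = (61980 − 73160)/[( 73160 + 61980)/2] = -11180/67570 = -0.165458…
E_income = (-86/2666) / (-11180/67570) = 0.1949…
0 < E_income < 1 ⇒ normal good, necessity.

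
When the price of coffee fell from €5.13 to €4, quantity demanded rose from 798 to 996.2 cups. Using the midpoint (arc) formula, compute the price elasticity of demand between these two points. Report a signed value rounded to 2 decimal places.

-0.89

%ΔQ = (996.2 − 798) / [(798 + 996.2)/2] = 198.2/897.1 = 0.220934…
%ΔP = (4 − 5.13) / [(5.13 + 4)/2] = -1.13/4.565 = -0.247535…
Arc Ed = %ΔQ / %ΔP = (198.2/897.1) / (-1.13/4.565) = -0.8925…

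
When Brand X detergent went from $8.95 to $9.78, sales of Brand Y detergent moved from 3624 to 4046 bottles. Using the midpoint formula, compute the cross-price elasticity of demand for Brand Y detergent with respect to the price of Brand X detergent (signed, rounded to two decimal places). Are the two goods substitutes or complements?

%ΔQ_{Brand Y detergent} = (4046 − 3624)/avg = 422/3835 = 0.110039…
%ΔP_{Brand X detergent} = (9.78 − 8.95)/avg = 0.83/9.365 = 0.088627…
E_cross = (422/3835) / (0.83/9.365) = 1.2415…
E_cross > 0 ⇒ the goods are substitutes.

1.24; substitutes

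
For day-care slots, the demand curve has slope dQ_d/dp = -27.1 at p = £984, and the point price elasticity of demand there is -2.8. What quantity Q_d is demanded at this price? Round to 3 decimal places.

Ed = (dQ_d/dp)·(p/Q_d) ⇒ Q_d = (dQ_d/dp)·p/Ed = (-27.1)·984/(-2.8) = 9523.71428…

9523.714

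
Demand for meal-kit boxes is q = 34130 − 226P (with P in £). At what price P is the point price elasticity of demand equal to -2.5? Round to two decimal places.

Ed = −226P/(34130 − 226P). Set this equal to -2.5:
226P = 2.5·(34130 − 226P) ⇒ 226P(1 + 2.5) = 2.5·34130
P = 2.5·34130 / (226·3.5) = 107.8697…

107.87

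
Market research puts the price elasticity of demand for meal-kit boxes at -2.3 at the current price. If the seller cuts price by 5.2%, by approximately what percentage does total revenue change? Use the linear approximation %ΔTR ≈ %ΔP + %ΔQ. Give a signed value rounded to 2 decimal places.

+6.76%

%ΔQ ≈ Ed × %ΔP = (-2.3) × (-5.2%) = +11.9600%
%ΔTR ≈ %ΔP + %ΔQ = (-5.2%) + (+11.9600%) = +6.7600%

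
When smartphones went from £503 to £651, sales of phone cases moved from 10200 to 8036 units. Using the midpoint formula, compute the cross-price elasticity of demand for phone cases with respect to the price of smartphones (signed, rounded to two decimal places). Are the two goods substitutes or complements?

%ΔQ_{phone cases} = (8036 − 10200)/avg = -2164/9118 = -0.237332…
%ΔP_{smartphones} = (651 − 503)/avg = 148/577 = 0.256499…
E_cross = (-2164/9118) / (148/577) = -0.9252…
E_cross < 0 ⇒ the goods are complements.

-0.93; complements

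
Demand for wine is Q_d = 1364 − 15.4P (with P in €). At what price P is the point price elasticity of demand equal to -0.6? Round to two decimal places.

Ed = −15.4P/(1364 − 15.4P). Set this equal to -0.6:
15.4P = 0.6·(1364 − 15.4P) ⇒ 15.4P(1 + 0.6) = 0.6·1364
P = 0.6·1364 / (15.4·1.6) = 33.2142…

33.21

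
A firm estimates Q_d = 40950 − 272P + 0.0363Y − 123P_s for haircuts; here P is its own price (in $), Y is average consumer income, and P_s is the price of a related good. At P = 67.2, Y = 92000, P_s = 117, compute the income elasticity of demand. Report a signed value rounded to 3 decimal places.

At the given values, Q_d = 40950 − 272(67.2) + 0.0363(92000) − 123(117) = 11620.2.
∂Q_d/∂Y = 0.0363.
E = (0.0363) × (92000/11620.2) = 0.28739…

0.287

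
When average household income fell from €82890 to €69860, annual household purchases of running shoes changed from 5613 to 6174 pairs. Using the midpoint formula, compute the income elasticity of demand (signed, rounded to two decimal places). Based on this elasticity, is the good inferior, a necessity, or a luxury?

-0.56; inferior

%ΔQ = (6174 − 5613)/[( 5613 + 6174)/2] = 561/5893.5 = 0.095189…
%ΔIncome = (69860 − 82890)/[( 82890 + 69860)/2] = -13030/76375 = -0.170605…
E_income = (561/5893.5) / (-13030/76375) = -0.5579…
E_income < 0 ⇒ inferior good.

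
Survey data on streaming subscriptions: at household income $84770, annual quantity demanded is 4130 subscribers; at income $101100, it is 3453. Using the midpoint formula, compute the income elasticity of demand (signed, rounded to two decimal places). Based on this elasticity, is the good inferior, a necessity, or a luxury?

-1.02; inferior

%ΔQ = (3453 − 4130)/[( 4130 + 3453)/2] = -677/3791.5 = -0.178557…
%ΔIncome = (101100 − 84770)/[( 84770 + 101100)/2] = 16330/92935 = 0.175714…
E_income = (-677/3791.5) / (16330/92935) = -1.0161…
E_income < 0 ⇒ inferior good.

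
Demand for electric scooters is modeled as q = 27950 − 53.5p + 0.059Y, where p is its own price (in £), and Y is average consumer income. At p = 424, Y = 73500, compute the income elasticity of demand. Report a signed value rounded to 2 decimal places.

At the given values, q = 27950 − 53.5(424) + 0.059(73500) = 9602.5.
∂q/∂Y = 0.059.
E = (0.059) × (73500/9602.5) = 0.4516…

0.45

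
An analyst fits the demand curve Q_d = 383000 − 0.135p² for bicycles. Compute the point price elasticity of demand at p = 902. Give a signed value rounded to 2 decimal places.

dQ_d/dp = −2·0.135·p = -243.54. At p = 902, Q_d = 273163.46.
Ed = (dQ_d/dp)·(p/Q_d) = (-243.54) × (902/273163.46) = -0.8041…

-0.80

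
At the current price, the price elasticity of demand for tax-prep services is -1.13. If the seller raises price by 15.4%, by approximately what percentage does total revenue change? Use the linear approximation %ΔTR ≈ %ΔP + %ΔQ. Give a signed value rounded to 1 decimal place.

-2.0%

%ΔQ ≈ Ed × %ΔP = (-1.13) × (+15.4%) = -17.4020%
%ΔTR ≈ %ΔP + %ΔQ = (+15.4%) + (-17.4020%) = -2.0020%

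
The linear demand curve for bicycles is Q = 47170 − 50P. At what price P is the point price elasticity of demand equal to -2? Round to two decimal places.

628.93

Ed = −50P/(47170 − 50P). Set this equal to -2:
50P = 2·(47170 − 50P) ⇒ 50P(1 + 2) = 2·47170
P = 2·47170 / (50·3) = 628.9333…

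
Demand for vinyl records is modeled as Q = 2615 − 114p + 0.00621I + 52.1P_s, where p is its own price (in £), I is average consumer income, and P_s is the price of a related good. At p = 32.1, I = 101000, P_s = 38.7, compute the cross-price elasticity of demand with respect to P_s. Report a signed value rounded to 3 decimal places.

1.261

At the given values, Q = 2615 − 114(32.1) + 0.00621(101000) + 52.1(38.7) = 1599.08.
∂Q/∂P_s = 52.1.
E = (52.1) × (38.7/1599.08) = 1.26089…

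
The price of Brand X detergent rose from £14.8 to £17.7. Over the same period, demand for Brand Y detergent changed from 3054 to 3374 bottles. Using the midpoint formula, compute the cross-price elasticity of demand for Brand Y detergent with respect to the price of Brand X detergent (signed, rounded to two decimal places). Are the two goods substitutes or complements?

%ΔQ_{Brand Y detergent} = (3374 − 3054)/avg = 320/3214 = 0.099564…
%ΔP_{Brand X detergent} = (17.7 − 14.8)/avg = 2.9/16.25 = 0.178461…
E_cross = (320/3214) / (2.9/16.25) = 0.5579…
E_cross > 0 ⇒ the goods are substitutes.

0.56; substitutes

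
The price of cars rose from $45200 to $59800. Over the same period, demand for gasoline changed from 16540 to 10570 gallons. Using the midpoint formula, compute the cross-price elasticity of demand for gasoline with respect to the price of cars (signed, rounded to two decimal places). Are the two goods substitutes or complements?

%ΔQ_{gasoline} = (10570 − 16540)/avg = -5970/13555 = -0.440427…
%ΔP_{cars} = (59800 − 45200)/avg = 14600/52500 = 0.278095…
E_cross = (-5970/13555) / (14600/52500) = -1.5837…
E_cross < 0 ⇒ the goods are complements.

-1.58; complements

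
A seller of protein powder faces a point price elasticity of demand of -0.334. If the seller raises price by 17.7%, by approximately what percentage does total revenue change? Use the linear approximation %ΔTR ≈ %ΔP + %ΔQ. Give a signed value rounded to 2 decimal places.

+11.79%

%ΔQ ≈ Ed × %ΔP = (-0.334) × (+17.7%) = -5.9118%
%ΔTR ≈ %ΔP + %ΔQ = (+17.7%) + (-5.9118%) = +11.7882%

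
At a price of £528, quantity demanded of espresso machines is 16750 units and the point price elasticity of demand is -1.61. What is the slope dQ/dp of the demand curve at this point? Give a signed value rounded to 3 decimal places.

-51.075

Ed = (dQ/dp)·(p/Q) ⇒ dQ/dp = Ed·Q/p = (-1.61)·16750/528 = -51.07481…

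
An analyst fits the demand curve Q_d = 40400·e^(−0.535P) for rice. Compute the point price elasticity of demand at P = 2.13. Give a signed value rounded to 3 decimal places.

-1.140

dQ_d/dP = −0.535·Q_d = -6915.68. At P = 2.13, Q_d = 12926.5.
Ed = (dQ_d/dP)·(P/Q_d) = (-6915.68) × (2.13/12926.5) = -1.13955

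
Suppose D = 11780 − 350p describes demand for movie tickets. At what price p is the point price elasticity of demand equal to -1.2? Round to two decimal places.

18.36

Ed = −350p/(11780 − 350p). Set this equal to -1.2:
350p = 1.2·(11780 − 350p) ⇒ 350p(1 + 1.2) = 1.2·11780
p = 1.2·11780 / (350·2.2) = 18.3584…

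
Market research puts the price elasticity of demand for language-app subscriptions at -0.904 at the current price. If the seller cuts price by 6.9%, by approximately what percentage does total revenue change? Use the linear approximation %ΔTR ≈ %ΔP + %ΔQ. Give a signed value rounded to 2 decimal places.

%ΔQ ≈ Ed × %ΔP = (-0.904) × (-6.9%) = +6.2376%
%ΔTR ≈ %ΔP + %ΔQ = (-6.9%) + (+6.2376%) = -0.6624%

-0.66%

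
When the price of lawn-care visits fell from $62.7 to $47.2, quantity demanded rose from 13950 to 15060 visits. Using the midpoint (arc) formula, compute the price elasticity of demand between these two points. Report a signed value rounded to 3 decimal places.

%ΔQ = (15060 − 13950) / [(13950 + 15060)/2] = 1110/14505 = 0.076525…
%ΔP = (47.2 − 62.7) / [(62.7 + 47.2)/2] = -15.5/54.95 = -0.282074…
Arc Ed = %ΔQ / %ΔP = (1110/14505) / (-15.5/54.95) = -0.27129…

-0.271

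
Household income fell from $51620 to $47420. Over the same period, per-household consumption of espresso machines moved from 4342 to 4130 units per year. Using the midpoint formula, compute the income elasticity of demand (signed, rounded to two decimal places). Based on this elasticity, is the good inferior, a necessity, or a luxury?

0.59; necessity

%ΔQ = (4130 − 4342)/[( 4342 + 4130)/2] = -212/4236 = -0.050047…
%ΔIncome = (47420 − 51620)/[( 51620 + 47420)/2] = -4200/49520 = -0.084814…
E_income = (-212/4236) / (-4200/49520) = 0.5900…
0 < E_income < 1 ⇒ normal good, necessity.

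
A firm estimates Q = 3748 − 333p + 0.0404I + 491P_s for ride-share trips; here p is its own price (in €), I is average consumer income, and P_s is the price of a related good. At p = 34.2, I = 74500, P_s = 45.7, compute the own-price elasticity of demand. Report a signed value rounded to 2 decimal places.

At the given values, Q = 3748 − 333(34.2) + 0.0404(74500) + 491(45.7) = 17807.9.
∂Q/∂p = −333.
E = (-333) × (34.2/17807.9) = -0.6395…

-0.64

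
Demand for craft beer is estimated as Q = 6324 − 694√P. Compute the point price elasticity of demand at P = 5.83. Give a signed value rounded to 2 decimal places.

-0.18

dQ/dP = −694/(2√P) = -143.713. At P = 5.83, Q = 4648.31.
Ed = (dQ/dP)·(P/Q) = (-143.713) × (5.83/4648.31) = -0.1802…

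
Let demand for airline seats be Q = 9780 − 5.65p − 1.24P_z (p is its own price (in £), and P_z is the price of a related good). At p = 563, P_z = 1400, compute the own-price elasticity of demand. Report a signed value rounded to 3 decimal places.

-0.654

At the given values, Q = 9780 − 5.65(563) − 1.24(1400) = 4863.05.
∂Q/∂p = −5.65.
E = (-5.65) × (563/4863.05) = -0.65410…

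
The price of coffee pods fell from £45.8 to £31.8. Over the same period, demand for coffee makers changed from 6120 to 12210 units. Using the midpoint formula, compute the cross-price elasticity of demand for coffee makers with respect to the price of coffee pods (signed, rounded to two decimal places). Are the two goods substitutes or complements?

-1.84; complements

%ΔQ_{coffee makers} = (12210 − 6120)/avg = 6090/9165 = 0.664484…
%ΔP_{coffee pods} = (31.8 − 45.8)/avg = -14/38.8 = -0.360824…
E_cross = (6090/9165) / (-14/38.8) = -1.8415…
E_cross < 0 ⇒ the goods are complements.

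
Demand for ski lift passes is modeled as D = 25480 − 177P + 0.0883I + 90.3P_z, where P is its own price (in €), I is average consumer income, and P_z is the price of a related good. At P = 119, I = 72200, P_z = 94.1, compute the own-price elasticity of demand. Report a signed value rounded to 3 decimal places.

At the given values, D = 25480 − 177(119) + 0.0883(72200) + 90.3(94.1) = 19289.49.
∂D/∂P = −177.
E = (-177) × (119/19289.49) = -1.09194…

-1.092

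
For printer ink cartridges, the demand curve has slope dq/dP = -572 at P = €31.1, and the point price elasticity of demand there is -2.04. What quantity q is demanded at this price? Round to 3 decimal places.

8720.196

Ed = (dq/dP)·(P/q) ⇒ q = (dq/dP)·P/Ed = (-572)·31.1/(-2.04) = 8720.19607…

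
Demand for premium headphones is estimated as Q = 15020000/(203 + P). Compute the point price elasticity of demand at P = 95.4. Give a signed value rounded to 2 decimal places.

-0.32

dQ/dP = −15020000/(203 + P)² = -168.683. At P = 95.4, Q = 50335.1.
Ed = (dQ/dP)·(P/Q) = (-168.683) × (95.4/50335.1) = -0.3197…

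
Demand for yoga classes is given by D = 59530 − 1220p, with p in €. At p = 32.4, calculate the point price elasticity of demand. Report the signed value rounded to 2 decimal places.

dD/dp = −1220. At p = 32.4, D = 59530 − 1220(32.4) = 20002.
Ed = (dD/dp)·(p/D) = −1220 × (32.4/20002) = -1.9762…

-1.98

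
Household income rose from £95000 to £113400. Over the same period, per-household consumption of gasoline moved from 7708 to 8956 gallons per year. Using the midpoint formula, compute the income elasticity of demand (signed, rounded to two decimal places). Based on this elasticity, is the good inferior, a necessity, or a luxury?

0.85; necessity

%ΔQ = (8956 − 7708)/[( 7708 + 8956)/2] = 1248/8332 = 0.149783…
%ΔIncome = (113400 − 95000)/[( 95000 + 113400)/2] = 18400/104200 = 0.176583…
E_income = (1248/8332) / (18400/104200) = 0.8482…
0 < E_income < 1 ⇒ normal good, necessity.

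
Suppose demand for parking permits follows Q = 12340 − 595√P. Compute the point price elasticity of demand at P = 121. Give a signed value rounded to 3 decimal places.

-0.565

dQ/dP = −595/(2√P) = -27.0455. At P = 121, Q = 5795.
Ed = (dQ/dP)·(P/Q) = (-27.0455) × (121/5795) = -0.56471…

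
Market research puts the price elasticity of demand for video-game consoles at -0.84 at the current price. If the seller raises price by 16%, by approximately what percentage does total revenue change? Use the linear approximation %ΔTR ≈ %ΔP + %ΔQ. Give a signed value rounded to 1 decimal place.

+2.6%

%ΔQ ≈ Ed × %ΔP = (-0.84) × (+16%) = -13.4400%
%ΔTR ≈ %ΔP + %ΔQ = (+16%) + (-13.4400%) = +2.5600%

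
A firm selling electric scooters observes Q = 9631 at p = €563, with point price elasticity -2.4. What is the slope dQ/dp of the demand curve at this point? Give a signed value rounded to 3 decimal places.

Ed = (dQ/dp)·(p/Q) ⇒ dQ/dp = Ed·Q/p = (-2.4)·9631/563 = -41.05577…

-41.056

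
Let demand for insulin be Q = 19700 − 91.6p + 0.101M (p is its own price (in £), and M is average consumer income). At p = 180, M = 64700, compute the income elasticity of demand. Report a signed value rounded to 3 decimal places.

At the given values, Q = 19700 − 91.6(180) + 0.101(64700) = 9746.7.
∂Q/∂M = 0.101.
E = (0.101) × (64700/9746.7) = 0.67045…

0.670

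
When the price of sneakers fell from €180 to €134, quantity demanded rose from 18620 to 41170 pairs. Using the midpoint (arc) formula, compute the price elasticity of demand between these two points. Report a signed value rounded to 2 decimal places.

%ΔQ = (41170 − 18620) / [(18620 + 41170)/2] = 22550/29895 = 0.754306…
%ΔP = (134 − 180) / [(180 + 134)/2] = -46/157 = -0.292993…
Arc Ed = %ΔQ / %ΔP = (22550/29895) / (-46/157) = -2.5744…

-2.57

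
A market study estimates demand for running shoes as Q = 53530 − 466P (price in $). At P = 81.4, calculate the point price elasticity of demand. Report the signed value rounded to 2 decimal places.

dQ/dP = −466. At P = 81.4, Q = 53530 − 466(81.4) = 15597.6.
Ed = (dQ/dP)·(P/Q) = −466 × (81.4/15597.6) = -2.4319…

-2.43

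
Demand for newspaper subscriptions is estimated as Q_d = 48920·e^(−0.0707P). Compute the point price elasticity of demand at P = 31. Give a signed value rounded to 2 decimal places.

dQ_d/dP = −0.0707·Q_d = -386.423. At P = 31, Q_d = 5465.67.
Ed = (dQ_d/dP)·(P/Q_d) = (-386.423) × (31/5465.67) = -2.1917

-2.19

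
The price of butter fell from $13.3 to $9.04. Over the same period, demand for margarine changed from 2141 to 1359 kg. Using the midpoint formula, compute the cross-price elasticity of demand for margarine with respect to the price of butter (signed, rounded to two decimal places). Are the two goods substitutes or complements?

1.17; substitutes

%ΔQ_{margarine} = (1359 − 2141)/avg = -782/1750 = -0.446857…
%ΔP_{butter} = (9.04 − 13.3)/avg = -4.26/11.17 = -0.381378…
E_cross = (-782/1750) / (-4.26/11.17) = 1.1716…
E_cross > 0 ⇒ the goods are substitutes.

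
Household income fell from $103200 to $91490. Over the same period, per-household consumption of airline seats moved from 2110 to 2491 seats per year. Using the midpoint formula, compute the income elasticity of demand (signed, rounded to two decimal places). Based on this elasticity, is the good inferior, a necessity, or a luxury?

%ΔQ = (2491 − 2110)/[( 2110 + 2491)/2] = 381/2300.5 = 0.165616…
%ΔIncome = (91490 − 103200)/[( 103200 + 91490)/2] = -11710/97345 = -0.120293…
E_income = (381/2300.5) / (-11710/97345) = -1.3767…
E_income < 0 ⇒ inferior good.

-1.38; inferior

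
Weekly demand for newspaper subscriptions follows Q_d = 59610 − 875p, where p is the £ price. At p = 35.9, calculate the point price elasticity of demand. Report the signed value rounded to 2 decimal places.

-1.11

dQ_d/dp = −875. At p = 35.9, Q_d = 59610 − 875(35.9) = 28197.5.
Ed = (dQ_d/dp)·(p/Q_d) = −875 × (35.9/28197.5) = -1.1140…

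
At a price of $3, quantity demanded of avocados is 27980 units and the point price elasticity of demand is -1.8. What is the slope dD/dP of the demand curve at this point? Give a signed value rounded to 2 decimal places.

Ed = (dD/dP)·(P/D) ⇒ dD/dP = Ed·D/P = (-1.8)·27980/3 = -16788

-16788.00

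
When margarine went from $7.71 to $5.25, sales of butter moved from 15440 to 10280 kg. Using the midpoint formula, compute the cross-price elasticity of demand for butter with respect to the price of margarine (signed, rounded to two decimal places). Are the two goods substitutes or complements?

1.06; substitutes

%ΔQ_{butter} = (10280 − 15440)/avg = -5160/12860 = -0.401244…
%ΔP_{margarine} = (5.25 − 7.71)/avg = -2.46/6.48 = -0.379629…
E_cross = (-5160/12860) / (-2.46/6.48) = 1.0569…
E_cross > 0 ⇒ the goods are substitutes.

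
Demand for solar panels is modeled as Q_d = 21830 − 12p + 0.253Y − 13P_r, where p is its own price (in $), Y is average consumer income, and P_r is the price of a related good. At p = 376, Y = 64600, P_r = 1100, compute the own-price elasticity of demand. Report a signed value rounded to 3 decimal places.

-0.233

At the given values, Q_d = 21830 − 12(376) + 0.253(64600) − 13(1100) = 19361.8.
∂Q_d/∂p = −12.
E = (-12) × (376/19361.8) = -0.23303…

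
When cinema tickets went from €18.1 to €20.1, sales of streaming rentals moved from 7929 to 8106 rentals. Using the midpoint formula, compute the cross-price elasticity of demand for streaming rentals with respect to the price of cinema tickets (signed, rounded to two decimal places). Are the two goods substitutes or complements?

0.21; substitutes

%ΔQ_{streaming rentals} = (8106 − 7929)/avg = 177/8017.5 = 0.022076…
%ΔP_{cinema tickets} = (20.1 − 18.1)/avg = 2/19.1 = 0.104712…
E_cross = (177/8017.5) / (2/19.1) = 0.2108…
E_cross > 0 ⇒ the goods are substitutes.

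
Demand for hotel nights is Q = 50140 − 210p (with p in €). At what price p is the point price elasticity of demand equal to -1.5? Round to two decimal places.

143.26

Ed = −210p/(50140 − 210p). Set this equal to -1.5:
210p = 1.5·(50140 − 210p) ⇒ 210p(1 + 1.5) = 1.5·50140
p = 1.5·50140 / (210·2.5) = 143.2571…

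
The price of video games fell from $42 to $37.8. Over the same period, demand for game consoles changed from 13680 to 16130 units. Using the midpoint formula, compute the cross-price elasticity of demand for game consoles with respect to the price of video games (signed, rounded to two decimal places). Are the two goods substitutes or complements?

-1.56; complements

%ΔQ_{game consoles} = (16130 − 13680)/avg = 2450/14905 = 0.164374…
%ΔP_{video games} = (37.8 − 42)/avg = -4.2/39.9 = -0.105263…
E_cross = (2450/14905) / (-4.2/39.9) = -1.5615…
E_cross < 0 ⇒ the goods are complements.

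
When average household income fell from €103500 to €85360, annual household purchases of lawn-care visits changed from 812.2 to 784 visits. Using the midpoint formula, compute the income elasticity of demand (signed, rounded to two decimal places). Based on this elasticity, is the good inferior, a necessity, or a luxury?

%ΔQ = (784 − 812.2)/[( 812.2 + 784)/2] = -28.2/798.1 = -0.035333…
%ΔIncome = (85360 − 103500)/[( 103500 + 85360)/2] = -18140/94430 = -0.192099…
E_income = (-28.2/798.1) / (-18140/94430) = 0.1839…
0 < E_income < 1 ⇒ normal good, necessity.

0.18; necessity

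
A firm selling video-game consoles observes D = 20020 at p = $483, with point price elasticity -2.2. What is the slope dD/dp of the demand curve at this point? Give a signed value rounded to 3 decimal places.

Ed = (dD/dp)·(p/D) ⇒ dD/dp = Ed·D/p = (-2.2)·20020/483 = -91.18840…

-91.188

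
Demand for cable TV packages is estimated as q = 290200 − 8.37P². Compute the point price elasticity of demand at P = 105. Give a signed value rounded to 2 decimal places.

dq/dP = −2·8.37·P = -1757.7. At P = 105, q = 197920.75.
Ed = (dq/dP)·(P/q) = (-1757.7) × (105/197920.75) = -0.9324…

-0.93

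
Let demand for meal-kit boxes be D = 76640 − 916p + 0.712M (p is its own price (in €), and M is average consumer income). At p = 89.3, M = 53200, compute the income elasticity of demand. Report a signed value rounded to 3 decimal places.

1.158

At the given values, D = 76640 − 916(89.3) + 0.712(53200) = 32719.6.
∂D/∂M = 0.712.
E = (0.712) × (53200/32719.6) = 1.15766…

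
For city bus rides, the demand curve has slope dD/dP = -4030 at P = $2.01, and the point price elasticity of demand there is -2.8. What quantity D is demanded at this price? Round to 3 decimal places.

2892.964

Ed = (dD/dP)·(P/D) ⇒ D = (dD/dP)·P/Ed = (-4030)·2.01/(-2.8) = 2892.96428…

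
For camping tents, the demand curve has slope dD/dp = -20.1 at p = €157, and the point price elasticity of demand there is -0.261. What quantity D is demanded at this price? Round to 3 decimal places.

Ed = (dD/dp)·(p/D) ⇒ D = (dD/dp)·p/Ed = (-20.1)·157/(-0.261) = 12090.80459…

12090.805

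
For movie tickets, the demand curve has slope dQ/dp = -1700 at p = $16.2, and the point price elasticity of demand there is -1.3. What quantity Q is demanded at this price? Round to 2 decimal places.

21184.62

Ed = (dQ/dp)·(p/Q) ⇒ Q = (dQ/dp)·p/Ed = (-1700)·16.2/(-1.3) = 21184.6153…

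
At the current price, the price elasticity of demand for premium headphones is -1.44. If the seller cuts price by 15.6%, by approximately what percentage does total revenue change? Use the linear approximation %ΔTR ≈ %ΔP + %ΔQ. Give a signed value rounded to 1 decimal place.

+6.9%

%ΔQ ≈ Ed × %ΔP = (-1.44) × (-15.6%) = +22.4640%
%ΔTR ≈ %ΔP + %ΔQ = (-15.6%) + (+22.4640%) = +6.8640%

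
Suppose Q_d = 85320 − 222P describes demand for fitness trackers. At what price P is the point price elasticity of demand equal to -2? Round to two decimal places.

Ed = −222P/(85320 − 222P). Set this equal to -2:
222P = 2·(85320 − 222P) ⇒ 222P(1 + 2) = 2·85320
P = 2·85320 / (222·3) = 256.2162…

256.22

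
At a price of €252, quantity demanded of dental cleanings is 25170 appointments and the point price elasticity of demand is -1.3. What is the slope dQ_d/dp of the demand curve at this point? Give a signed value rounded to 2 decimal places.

-129.85

Ed = (dQ_d/dp)·(p/Q_d) ⇒ dQ_d/dp = Ed·Q_d/p = (-1.3)·25170/252 = -129.8452…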